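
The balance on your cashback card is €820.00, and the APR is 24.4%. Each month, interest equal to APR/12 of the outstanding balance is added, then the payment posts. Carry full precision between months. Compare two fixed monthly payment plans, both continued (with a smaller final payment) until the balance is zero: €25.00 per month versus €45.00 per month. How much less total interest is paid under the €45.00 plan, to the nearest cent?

Monthly rate r = 24.4%/12 = 2.03333% = 0.0203333.
At €25.00/mo: n = ⌈−ln(1 − rB₀/P)/ln(1+r)⌉ = 55 payments (last €15.49); total interest = total paid − €820.00 = €545.49.
At €45.00/mo: 23 payments (last €44.74); total interest €214.74.
Interest saved = €545.49 − €214.74 = €330.75.

€330.75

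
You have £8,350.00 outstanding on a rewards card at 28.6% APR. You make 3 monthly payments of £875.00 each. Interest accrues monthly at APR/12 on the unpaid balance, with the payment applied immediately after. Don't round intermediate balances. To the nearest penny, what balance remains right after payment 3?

£6,273.31

Monthly rate r = 28.6%/12 = 2.38333% = 0.0238333.
Each month: B ← B·(1+r) − £875.00.
Month 1: interest £199.01; balance after payment £7,674.01.
Month 2: interest £182.90; balance after payment £6,981.91.
Month 3: interest £166.40; balance after payment £6,273.31.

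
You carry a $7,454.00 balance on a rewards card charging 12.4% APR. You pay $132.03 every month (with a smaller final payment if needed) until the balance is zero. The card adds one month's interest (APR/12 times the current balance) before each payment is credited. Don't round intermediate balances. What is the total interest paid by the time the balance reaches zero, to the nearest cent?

$3,791.41

Monthly rate r = 12.4%/12 = 1.03333% = 0.0103333.
Payoff takes n = ⌈−ln(1 − rB₀/P)/ln(1+r)⌉ = ⌈85.172⌉ = 86 payments; the last is $22.86.
Total paid = 85·$132.03 + $22.86 = $11,245.41.
Total interest = total paid − principal = $11,245.41 − $7,454.00 = $3,791.41.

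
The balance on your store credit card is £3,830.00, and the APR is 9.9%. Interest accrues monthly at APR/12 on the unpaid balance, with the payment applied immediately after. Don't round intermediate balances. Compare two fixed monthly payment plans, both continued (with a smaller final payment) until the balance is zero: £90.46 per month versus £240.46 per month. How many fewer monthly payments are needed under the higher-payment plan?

35 fewer payments

Monthly rate r = 9.9%/12 = 0.825% = 0.00825.
At £90.46/mo: n = ⌈−ln(1 − rB₀/P)/ln(1+r)⌉ = 53 payments (last £27.20); total interest = total paid − £3,830.00 = £901.12.
At £240.46/mo: 18 payments (last £35.33); total interest £293.15.
Payments saved = 53 − 18 = 35.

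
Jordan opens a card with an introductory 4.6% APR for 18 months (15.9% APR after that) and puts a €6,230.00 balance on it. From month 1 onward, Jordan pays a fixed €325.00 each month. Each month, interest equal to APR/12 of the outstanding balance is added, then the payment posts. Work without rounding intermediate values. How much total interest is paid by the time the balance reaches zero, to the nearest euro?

€262

Promo months 1–18 at r₀ = 4.6%/12 = 0.00383333; months 19+ at r₁ = 15.9%/12 = 0.01325.
After month 18: iterate B ← B·(1+r₀) − €325.00 for 18 months → €629.60.
Then at r₁ with €325.00/mo: n₂ = −ln(1 − r₁·B/P)/ln(1+r₁) ≈ 1.98 → 2 more payments.
Total paid = 19·€325.00 + €317.09 = €6,492.09; interest = €6,492.09 − €6,230.00 = €262.09.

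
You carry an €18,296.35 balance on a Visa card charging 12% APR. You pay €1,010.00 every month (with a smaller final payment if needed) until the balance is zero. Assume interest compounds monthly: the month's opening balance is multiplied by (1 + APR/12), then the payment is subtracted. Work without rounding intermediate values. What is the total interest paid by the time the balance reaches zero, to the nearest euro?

€1,990

Monthly rate r = 12%/12 = 1% = 0.01.
Payoff takes n = ⌈−ln(1 − rB₀/P)/ln(1+r)⌉ = ⌈20.085⌉ = 21 payments; the last is €86.69.
Total paid = 20·€1,010.00 + €86.69 = €20,286.69.
Total interest = total paid − principal = €20,286.69 − €18,296.35 = €1,990.34.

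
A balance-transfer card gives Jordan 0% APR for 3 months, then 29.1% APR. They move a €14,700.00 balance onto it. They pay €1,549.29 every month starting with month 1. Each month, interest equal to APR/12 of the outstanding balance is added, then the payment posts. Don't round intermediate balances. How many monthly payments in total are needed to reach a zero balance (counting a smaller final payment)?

11 payments

Promo months 1–3 at r₀ = 0%/12 = 0; months 4+ at r₁ = 29.1%/12 = 0.02425.
After month 3 (no interest yet): B = €14,700.00 − 3·€1,549.29 = €10,052.13.
Then at r₁ with €1,549.29/mo: n₂ = −ln(1 − r₁·B/P)/ln(1+r₁) ≈ 7.14 → 8 more payments.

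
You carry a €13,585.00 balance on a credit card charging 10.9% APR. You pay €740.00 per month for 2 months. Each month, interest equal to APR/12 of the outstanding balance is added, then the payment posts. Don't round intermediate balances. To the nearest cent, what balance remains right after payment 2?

Monthly rate r = 10.9%/12 = 0.908333% = 0.00908333.
Each month: B ← B·(1+r) − €740.00.
Month 1: interest €123.40; balance after payment €12,968.40.
Month 2: interest €117.80; balance after payment €12,346.19.

€12,346.19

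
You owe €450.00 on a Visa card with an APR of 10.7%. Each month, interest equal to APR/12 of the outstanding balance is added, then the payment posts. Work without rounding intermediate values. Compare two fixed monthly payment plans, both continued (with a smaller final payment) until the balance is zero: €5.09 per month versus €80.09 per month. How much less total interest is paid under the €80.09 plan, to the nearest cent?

Monthly rate r = 10.7%/12 = 0.891667% = 0.00891667.
At €5.09/mo: n = ⌈−ln(1 − rB₀/P)/ln(1+r)⌉ = 175 payments (last €4.60); total interest = total paid − €450.00 = €440.26.
At €80.09/mo: 6 payments (last €63.33); total interest €13.78.
Interest saved = €440.26 − €13.78 = €426.48.

€426.48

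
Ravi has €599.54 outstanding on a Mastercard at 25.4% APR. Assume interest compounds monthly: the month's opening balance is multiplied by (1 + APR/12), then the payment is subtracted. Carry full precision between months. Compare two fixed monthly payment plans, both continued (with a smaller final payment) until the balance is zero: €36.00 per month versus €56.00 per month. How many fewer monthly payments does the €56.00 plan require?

Monthly rate r = 25.4%/12 = 2.11667% = 0.0211667.
At €36.00/mo: n = ⌈−ln(1 − rB₀/P)/ln(1+r)⌉ = 21 payments (last €27.11); total interest = total paid − €599.54 = €147.57.
At €56.00/mo: 13 payments (last €15.15); total interest €87.61.
Payments saved = 21 − 13 = 8.

8 fewer payments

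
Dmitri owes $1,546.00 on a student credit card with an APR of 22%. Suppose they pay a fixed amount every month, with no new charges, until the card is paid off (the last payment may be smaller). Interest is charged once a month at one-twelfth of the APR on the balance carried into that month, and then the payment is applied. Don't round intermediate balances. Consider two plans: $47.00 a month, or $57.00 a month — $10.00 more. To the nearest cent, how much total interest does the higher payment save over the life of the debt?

$232.74

Monthly rate r = 22%/12 = 1.83333% = 0.0183333.
At $47.00/mo: n = ⌈−ln(1 − rB₀/P)/ln(1+r)⌉ = 51 payments (last $40.36); total interest = total paid − $1,546.00 = $844.36.
At $57.00/mo: 38 payments (last $48.62); total interest $611.62.
Interest saved = $844.36 − $611.62 = $232.74.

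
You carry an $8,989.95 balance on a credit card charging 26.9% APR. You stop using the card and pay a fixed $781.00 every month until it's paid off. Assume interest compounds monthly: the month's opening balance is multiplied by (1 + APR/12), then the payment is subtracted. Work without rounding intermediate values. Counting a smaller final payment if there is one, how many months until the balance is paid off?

Monthly rate r = 26.9%/12 = 2.24167% = 0.0224167.
Recurrence: B ← B·(1+r) − $781.00.
Month 1: interest $201.52; balance after payment $8,410.47.
Month 2: interest $188.53; balance after payment $7,818.01.
Closed form: n = −ln(1 − rB₀/P)/ln(1+r) = −ln(0.74197)/ln(1.02242) ≈ 13.463, so the balance reaches zero during payment 14.

14 payments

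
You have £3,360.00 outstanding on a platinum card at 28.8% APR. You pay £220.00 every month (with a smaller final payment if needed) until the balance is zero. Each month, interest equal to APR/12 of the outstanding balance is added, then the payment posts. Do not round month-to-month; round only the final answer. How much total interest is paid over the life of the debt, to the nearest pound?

£876

Monthly rate r = 28.8%/12 = 2.4% = 0.024.
Payoff takes n = ⌈−ln(1 − rB₀/P)/ln(1+r)⌉ = ⌈19.251⌉ = 20 payments; the last is £55.71.
Total paid = 19·£220.00 + £55.71 = £4,235.71.
Total interest = total paid − principal = £4,235.71 − £3,360.00 = £875.71.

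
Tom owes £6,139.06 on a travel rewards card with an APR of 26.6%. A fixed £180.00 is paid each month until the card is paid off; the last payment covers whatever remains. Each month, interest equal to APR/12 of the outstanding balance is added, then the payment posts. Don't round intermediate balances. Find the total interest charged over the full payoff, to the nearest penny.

Monthly rate r = 26.6%/12 = 2.21667% = 0.0221667.
Payoff takes n = ⌈−ln(1 − rB₀/P)/ln(1+r)⌉ = ⌈64.341⌉ = 65 payments; the last is £61.79.
Total paid = 64·£180.00 + £61.79 = £11,581.79.
Total interest = total paid − principal = £11,581.79 − £6,139.06 = £5,442.73.

£5,442.73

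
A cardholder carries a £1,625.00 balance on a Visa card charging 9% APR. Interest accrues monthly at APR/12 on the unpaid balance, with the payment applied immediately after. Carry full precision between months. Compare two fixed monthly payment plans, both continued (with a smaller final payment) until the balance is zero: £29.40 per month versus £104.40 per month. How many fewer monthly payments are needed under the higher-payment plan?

55 fewer payments

Monthly rate r = 9%/12 = 0.75% = 0.0075.
At £29.40/mo: n = ⌈−ln(1 − rB₀/P)/ln(1+r)⌉ = 72 payments (last £19.09); total interest = total paid − £1,625.00 = £481.49.
At £104.40/mo: 17 payments (last £64.11); total interest £109.51.
Payments saved = 72 − 17 = 55.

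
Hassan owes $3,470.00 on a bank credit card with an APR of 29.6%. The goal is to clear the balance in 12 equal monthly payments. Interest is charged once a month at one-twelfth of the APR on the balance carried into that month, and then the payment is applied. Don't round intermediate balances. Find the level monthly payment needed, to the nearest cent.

Monthly rate r = 29.6%/12 = 2.46667% = 0.0246667.
Level-payment amortization: P = B₀·r / (1 − (1+r)^(−n)) = 3470.00·0.0246667 / (1 − 1.02467^(−12)).
Denominator 1 − (1+r)^(−12) = 0.25353629.
P = 85.5933 / 0.25353629 ≈ 337.60.

$337.60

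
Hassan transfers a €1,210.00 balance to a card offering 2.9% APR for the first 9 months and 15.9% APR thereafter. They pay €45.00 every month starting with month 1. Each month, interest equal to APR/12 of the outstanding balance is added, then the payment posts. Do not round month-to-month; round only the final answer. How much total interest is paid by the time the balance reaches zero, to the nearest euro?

€150

Promo months 1–9 at r₀ = 2.9%/12 = 0.00241667; months 10+ at r₁ = 15.9%/12 = 0.01325.
After month 9: iterate B ← B·(1+r₀) − €45.00 for 9 months → €827.64.
Then at r₁ with €45.00/mo: n₂ = −ln(1 − r₁·B/P)/ln(1+r₁) ≈ 21.22 → 22 more payments.
Total paid = 30·€45.00 + €9.91 = €1,359.91; interest = €1,359.91 − €1,210.00 = €149.91.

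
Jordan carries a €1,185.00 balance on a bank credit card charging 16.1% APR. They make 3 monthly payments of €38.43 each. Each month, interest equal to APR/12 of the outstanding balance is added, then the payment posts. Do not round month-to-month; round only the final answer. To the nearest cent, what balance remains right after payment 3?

€1,116.50

Monthly rate r = 16.1%/12 = 1.34167% = 0.0134167.
Each month: B ← B·(1+r) − €38.43.
Month 1: interest €15.90; balance after payment €1,162.47.
Month 2: interest €15.60; balance after payment €1,139.64.
Month 3: interest €15.29; balance after payment €1,116.50.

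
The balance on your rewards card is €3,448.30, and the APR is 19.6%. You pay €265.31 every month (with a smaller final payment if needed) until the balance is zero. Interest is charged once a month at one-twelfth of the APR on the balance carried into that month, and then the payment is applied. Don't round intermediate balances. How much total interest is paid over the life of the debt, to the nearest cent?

Monthly rate r = 19.6%/12 = 1.63333% = 0.0163333.
Payoff takes n = ⌈−ln(1 − rB₀/P)/ln(1+r)⌉ = ⌈14.729⌉ = 15 payments; the last is €193.72.
Total paid = 14·€265.31 + €193.72 = €3,908.06.
Total interest = total paid − principal = €3,908.06 − €3,448.30 = €459.76.

€459.76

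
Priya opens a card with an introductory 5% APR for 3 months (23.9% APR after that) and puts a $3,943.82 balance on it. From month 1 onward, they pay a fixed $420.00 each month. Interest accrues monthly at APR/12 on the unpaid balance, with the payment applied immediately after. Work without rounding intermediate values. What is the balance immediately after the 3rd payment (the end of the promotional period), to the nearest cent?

$2,728.07

Promo months 1–3 at r₀ = 5%/12 = 0.00416667; months 4+ at r₁ = 23.9%/12 = 0.0199167.
After month 3: iterate B ← B·(1+r₀) − $420.00 for 3 months → $2,728.07.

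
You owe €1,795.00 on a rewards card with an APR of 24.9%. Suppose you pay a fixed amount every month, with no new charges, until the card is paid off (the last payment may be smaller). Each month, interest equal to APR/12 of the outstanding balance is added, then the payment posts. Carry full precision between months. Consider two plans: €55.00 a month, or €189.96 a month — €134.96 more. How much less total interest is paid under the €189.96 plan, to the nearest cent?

€1,009.04

Monthly rate r = 24.9%/12 = 2.075% = 0.02075.
At €55.00/mo: n = ⌈−ln(1 − rB₀/P)/ln(1+r)⌉ = 56 payments (last €3.15); total interest = total paid − €1,795.00 = €1,233.15.
At €189.96/mo: 11 payments (last €119.51); total interest €224.11.
Interest saved = €1,233.15 − €224.11 = €1,009.04.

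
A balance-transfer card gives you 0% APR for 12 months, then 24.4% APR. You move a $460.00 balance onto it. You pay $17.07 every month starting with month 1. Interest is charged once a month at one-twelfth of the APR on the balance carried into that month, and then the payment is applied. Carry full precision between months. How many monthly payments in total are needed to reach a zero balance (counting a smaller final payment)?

30 payments

Promo months 1–12 at r₀ = 0%/12 = 0; months 13+ at r₁ = 24.4%/12 = 0.0203333.
After month 12 (no interest yet): B = $460.00 − 12·$17.07 = $255.16.
Then at r₁ with $17.07/mo: n₂ = −ln(1 − r₁·B/P)/ln(1+r₁) ≈ 18.00 → 18 more payments.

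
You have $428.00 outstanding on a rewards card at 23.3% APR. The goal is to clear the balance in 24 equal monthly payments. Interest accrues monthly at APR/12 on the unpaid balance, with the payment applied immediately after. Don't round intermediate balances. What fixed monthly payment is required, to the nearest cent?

$22.48

Monthly rate r = 23.3%/12 = 1.94167% = 0.0194167.
Level-payment amortization: P = B₀·r / (1 − (1+r)^(−n)) = 428.00·0.0194167 / (1 − 1.01942^(−24)).
Denominator 1 − (1+r)^(−24) = 0.369683773.
P = 8.31033 / 0.369683773 ≈ 22.48.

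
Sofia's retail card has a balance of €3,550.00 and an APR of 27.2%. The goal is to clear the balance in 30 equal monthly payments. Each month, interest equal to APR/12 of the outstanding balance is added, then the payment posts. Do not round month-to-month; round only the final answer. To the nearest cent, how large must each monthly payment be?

Monthly rate r = 27.2%/12 = 2.26667% = 0.0226667.
Level-payment amortization: P = B₀·r / (1 − (1+r)^(−n)) = 3550.00·0.0226667 / (1 − 1.02267^(−30)).
Denominator 1 − (1+r)^(−30) = 0.489522055.
P = 80.4667 / 0.489522055 ≈ 164.38.

€164.38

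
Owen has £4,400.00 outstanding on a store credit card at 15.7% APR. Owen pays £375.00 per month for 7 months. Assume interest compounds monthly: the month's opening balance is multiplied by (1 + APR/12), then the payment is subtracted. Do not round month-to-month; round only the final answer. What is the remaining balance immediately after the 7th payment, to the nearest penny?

£2,088.83

Monthly rate r = 15.7%/12 = 1.30833% = 0.0130833.
Each month: B ← B·(1+r) − £375.00.
Month 1: interest £57.57; balance after payment £4,082.57.
Month 2: interest £53.41; balance after payment £3,760.98.
Month 3: interest £49.21; balance after payment £3,435.19.
Month 4: interest £44.94; balance after payment £3,105.13.
Month 5: interest £40.63; balance after payment £2,770.76.
Month 6: interest £36.25; balance after payment £2,432.01.
Month 7: interest £31.82; balance after payment £2,088.83.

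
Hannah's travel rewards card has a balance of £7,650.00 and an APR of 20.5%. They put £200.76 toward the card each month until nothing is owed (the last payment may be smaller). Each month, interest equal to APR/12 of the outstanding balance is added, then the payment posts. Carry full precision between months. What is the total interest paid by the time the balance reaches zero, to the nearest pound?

Monthly rate r = 20.5%/12 = 1.70833% = 0.0170833.
Payoff takes n = ⌈−ln(1 − rB₀/P)/ln(1+r)⌉ = ⌈62.139⌉ = 63 payments; the last is £28.16.
Total paid = 62·£200.76 + £28.16 = £12,475.28.
Total interest = total paid − principal = £12,475.28 − £7,650.00 = £4,825.28.

£4,825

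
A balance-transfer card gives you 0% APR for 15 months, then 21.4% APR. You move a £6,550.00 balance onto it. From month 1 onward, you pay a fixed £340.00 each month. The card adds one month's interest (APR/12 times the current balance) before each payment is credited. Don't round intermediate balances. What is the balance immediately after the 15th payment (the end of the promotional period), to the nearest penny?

£1,450.00

Promo months 1–15 at r₀ = 0%/12 = 0; months 16+ at r₁ = 21.4%/12 = 0.0178333.
After month 15 (no interest yet): B = £6,550.00 − 15·£340.00 = £1,450.00.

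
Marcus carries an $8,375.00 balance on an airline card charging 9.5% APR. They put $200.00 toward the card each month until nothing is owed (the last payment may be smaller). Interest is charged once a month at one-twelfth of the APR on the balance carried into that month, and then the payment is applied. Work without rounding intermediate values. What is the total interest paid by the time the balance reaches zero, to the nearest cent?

Monthly rate r = 9.5%/12 = 0.791667% = 0.00791667.
Payoff takes n = ⌈−ln(1 − rB₀/P)/ln(1+r)⌉ = ⌈51.073⌉ = 52 payments; the last is $14.62.
Total paid = 51·$200.00 + $14.62 = $10,214.62.
Total interest = total paid − principal = $10,214.62 − $8,375.00 = $1,839.62.

$1,839.62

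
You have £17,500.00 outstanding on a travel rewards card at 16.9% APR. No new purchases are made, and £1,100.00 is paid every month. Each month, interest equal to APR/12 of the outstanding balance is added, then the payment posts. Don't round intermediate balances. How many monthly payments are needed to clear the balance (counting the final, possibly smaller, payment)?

Monthly rate r = 16.9%/12 = 1.40833% = 0.0140833.
Recurrence: B ← B·(1+r) − £1,100.00.
Month 1: interest £246.46; balance after payment £16,646.46.
Month 2: interest £234.44; balance after payment £15,780.90.
Closed form: n = −ln(1 − rB₀/P)/ln(1+r) = −ln(0.77595)/ln(1.01408) ≈ 18.139, so the balance reaches zero during payment 19.

19 months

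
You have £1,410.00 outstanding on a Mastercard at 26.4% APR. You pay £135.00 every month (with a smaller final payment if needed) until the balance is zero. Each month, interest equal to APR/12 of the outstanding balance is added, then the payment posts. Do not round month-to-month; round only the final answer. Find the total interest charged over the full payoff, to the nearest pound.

£210

Monthly rate r = 26.4%/12 = 2.2% = 0.022.
Payoff takes n = ⌈−ln(1 − rB₀/P)/ln(1+r)⌉ = ⌈11.997⌉ = 12 payments; the last is £134.62.
Total paid = 11·£135.00 + £134.62 = £1,619.62.
Total interest = total paid − principal = £1,619.62 − £1,410.00 = £209.62.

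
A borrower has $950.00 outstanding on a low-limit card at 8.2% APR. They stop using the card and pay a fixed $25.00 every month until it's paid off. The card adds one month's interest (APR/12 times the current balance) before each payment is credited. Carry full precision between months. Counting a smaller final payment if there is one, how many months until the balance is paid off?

45 months

Monthly rate r = 8.2%/12 = 0.683333% = 0.00683333.
Recurrence: B ← B·(1+r) − $25.00.
Month 1: interest $6.49; balance after payment $931.49.
Month 2: interest $6.37; balance after payment $912.86.
Closed form: n = −ln(1 − rB₀/P)/ln(1+r) = −ln(0.74033)/ln(1.00683) ≈ 44.148, so the balance reaches zero during payment 45.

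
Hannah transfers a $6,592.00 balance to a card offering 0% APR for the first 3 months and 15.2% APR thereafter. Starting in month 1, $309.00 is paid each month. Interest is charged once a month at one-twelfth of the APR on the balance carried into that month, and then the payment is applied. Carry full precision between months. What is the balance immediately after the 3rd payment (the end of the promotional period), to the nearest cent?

Promo months 1–3 at r₀ = 0%/12 = 0; months 4+ at r₁ = 15.2%/12 = 0.0126667.
After month 3 (no interest yet): B = $6,592.00 − 3·$309.00 = $5,665.00.

$5,665.00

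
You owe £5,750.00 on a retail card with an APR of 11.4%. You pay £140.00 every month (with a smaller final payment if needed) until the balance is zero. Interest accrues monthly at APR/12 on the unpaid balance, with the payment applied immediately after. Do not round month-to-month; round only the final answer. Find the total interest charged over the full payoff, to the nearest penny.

Monthly rate r = 11.4%/12 = 0.95% = 0.0095.
Payoff takes n = ⌈−ln(1 − rB₀/P)/ln(1+r)⌉ = ⌈52.309⌉ = 53 payments; the last is £43.39.
Total paid = 52·£140.00 + £43.39 = £7,323.39.
Total interest = total paid − principal = £7,323.39 − £5,750.00 = £1,573.39.

£1,573.39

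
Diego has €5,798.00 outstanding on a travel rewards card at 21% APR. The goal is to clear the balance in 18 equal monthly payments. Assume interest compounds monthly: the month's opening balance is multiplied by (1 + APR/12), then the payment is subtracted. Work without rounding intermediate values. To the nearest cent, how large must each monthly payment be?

Monthly rate r = 21%/12 = 1.75% = 0.0175.
Level-payment amortization: P = B₀·r / (1 − (1+r)^(−n)) = 5798.00·0.0175 / (1 − 1.0175^(−18)).
Denominator 1 − (1+r)^(−18) = 0.268220098.
P = 101.465 / 0.268220098 ≈ 378.29.

€378.29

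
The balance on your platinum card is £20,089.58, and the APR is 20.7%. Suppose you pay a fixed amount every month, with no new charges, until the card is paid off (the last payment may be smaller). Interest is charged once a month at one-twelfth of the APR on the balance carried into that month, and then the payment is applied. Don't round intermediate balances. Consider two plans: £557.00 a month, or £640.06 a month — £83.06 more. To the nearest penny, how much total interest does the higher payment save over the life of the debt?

£2,519.84

Monthly rate r = 20.7%/12 = 1.725% = 0.01725.
At £557.00/mo: n = ⌈−ln(1 − rB₀/P)/ln(1+r)⌉ = 57 payments (last £506.23); total interest = total paid − £20,089.58 = £11,608.65.
At £640.06/mo: 46 payments (last £375.69); total interest £9,088.81.
Interest saved = £11,608.65 − £9,088.81 = £2,519.84.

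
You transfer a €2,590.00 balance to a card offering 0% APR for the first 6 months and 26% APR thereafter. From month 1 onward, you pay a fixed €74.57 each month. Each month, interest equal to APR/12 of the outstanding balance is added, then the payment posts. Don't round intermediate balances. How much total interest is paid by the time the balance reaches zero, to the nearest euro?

€1,247

Promo months 1–6 at r₀ = 0%/12 = 0; months 7+ at r₁ = 26%/12 = 0.0216667.
After month 6 (no interest yet): B = €2,590.00 − 6·€74.57 = €2,142.58.
Then at r₁ with €74.57/mo: n₂ = −ln(1 − r₁·B/P)/ln(1+r₁) ≈ 45.45 → 46 more payments.
Total paid = 51·€74.57 + €33.92 = €3,836.99; interest = €3,836.99 − €2,590.00 = €1,246.99.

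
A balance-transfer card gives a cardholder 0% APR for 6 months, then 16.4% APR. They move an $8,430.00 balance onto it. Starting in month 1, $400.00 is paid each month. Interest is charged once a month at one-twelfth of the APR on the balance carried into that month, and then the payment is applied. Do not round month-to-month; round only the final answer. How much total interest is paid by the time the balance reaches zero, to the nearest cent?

Promo months 1–6 at r₀ = 0%/12 = 0; months 7+ at r₁ = 16.4%/12 = 0.0136667.
After month 6 (no interest yet): B = $8,430.00 − 6·$400.00 = $6,030.00.
Then at r₁ with $400.00/mo: n₂ = −ln(1 − r₁·B/P)/ln(1+r₁) ≈ 17.00 → 17 more payments.
Total paid = 22·$400.00 + $398.34 = $9,198.34; interest = $9,198.34 − $8,430.00 = $768.34.

$768.34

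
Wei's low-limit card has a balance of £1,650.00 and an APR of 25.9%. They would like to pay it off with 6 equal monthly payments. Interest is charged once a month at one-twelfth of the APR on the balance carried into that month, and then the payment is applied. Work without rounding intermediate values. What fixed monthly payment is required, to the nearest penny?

£296.14

Monthly rate r = 25.9%/12 = 2.15833% = 0.0215833.
Level-payment amortization: P = B₀·r / (1 − (1+r)^(−n)) = 1650.00·0.0215833 / (1 − 1.02158^(−6)).
Denominator 1 − (1+r)^(−6) = 0.120254192.
P = 35.6125 / 0.120254192 ≈ 296.14.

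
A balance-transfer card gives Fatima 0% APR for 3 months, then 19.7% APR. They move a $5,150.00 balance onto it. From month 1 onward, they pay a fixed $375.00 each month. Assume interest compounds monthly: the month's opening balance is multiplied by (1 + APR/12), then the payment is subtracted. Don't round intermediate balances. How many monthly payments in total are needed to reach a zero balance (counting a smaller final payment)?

Promo months 1–3 at r₀ = 0%/12 = 0; months 4+ at r₁ = 19.7%/12 = 0.0164167.
After month 3 (no interest yet): B = $5,150.00 − 3·$375.00 = $4,025.00.
Then at r₁ with $375.00/mo: n₂ = −ln(1 − r₁·B/P)/ln(1+r₁) ≈ 11.90 → 12 more payments.

15 payments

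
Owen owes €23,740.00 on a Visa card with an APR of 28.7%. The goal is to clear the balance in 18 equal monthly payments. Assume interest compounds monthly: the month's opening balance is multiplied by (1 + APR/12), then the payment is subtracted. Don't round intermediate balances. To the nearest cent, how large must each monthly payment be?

€1,638.56

Monthly rate r = 28.7%/12 = 2.39167% = 0.0239167.
Level-payment amortization: P = B₀·r / (1 − (1+r)^(−n)) = 23740.00·0.0239167 / (1 − 1.02392^(−18)).
Denominator 1 − (1+r)^(−18) = 0.346512959.
P = 567.782 / 0.346512959 ≈ 1638.56.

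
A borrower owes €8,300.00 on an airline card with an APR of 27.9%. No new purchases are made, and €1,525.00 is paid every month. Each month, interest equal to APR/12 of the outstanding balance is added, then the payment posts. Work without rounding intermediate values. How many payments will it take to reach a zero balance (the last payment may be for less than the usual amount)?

Monthly rate r = 27.9%/12 = 2.325% = 0.02325.
Recurrence: B ← B·(1+r) − €1,525.00.
Month 1: interest €192.97; balance after payment €6,967.98.
Month 2: interest €162.01; balance after payment €5,604.98.
Month 3: interest €130.32; balance after payment €4,210.30.
Month 4: interest €97.89; balance after payment €2,783.19.
Month 5: interest €64.71; balance after payment €1,322.89.
Month 6: interest €30.76; balance after payment €0.00.

6 payments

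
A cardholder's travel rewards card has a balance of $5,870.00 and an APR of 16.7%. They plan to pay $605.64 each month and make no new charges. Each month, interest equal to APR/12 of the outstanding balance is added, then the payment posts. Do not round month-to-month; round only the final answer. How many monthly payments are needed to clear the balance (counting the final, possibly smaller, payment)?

11 payments

Monthly rate r = 16.7%/12 = 1.39167% = 0.0139167.
Recurrence: B ← B·(1+r) − $605.64.
Month 1: interest $81.69; balance after payment $5,346.05.
Month 2: interest $74.40; balance after payment $4,814.81.
Closed form: n = −ln(1 − rB₀/P)/ln(1+r) = −ln(0.86512)/ln(1.01392) ≈ 10.484, so the balance reaches zero during payment 11.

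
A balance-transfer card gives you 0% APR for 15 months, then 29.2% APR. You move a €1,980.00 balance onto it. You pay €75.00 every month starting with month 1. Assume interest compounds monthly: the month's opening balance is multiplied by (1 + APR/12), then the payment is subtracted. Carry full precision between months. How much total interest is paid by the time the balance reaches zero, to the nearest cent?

€158.76

Promo months 1–15 at r₀ = 0%/12 = 0; months 16+ at r₁ = 29.2%/12 = 0.0243333.
After month 15 (no interest yet): B = €1,980.00 − 15·€75.00 = €855.00.
Then at r₁ with €75.00/mo: n₂ = −ln(1 − r₁·B/P)/ln(1+r₁) ≈ 13.51 → 14 more payments.
Total paid = 28·€75.00 + €38.76 = €2,138.76; interest = €2,138.76 − €1,980.00 = €158.76.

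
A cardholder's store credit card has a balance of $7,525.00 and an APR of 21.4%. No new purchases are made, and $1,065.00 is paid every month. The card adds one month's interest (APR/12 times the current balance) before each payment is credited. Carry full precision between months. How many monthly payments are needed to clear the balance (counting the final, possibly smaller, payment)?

Monthly rate r = 21.4%/12 = 1.78333% = 0.0178333.
Recurrence: B ← B·(1+r) − $1,065.00.
Month 1: interest $134.20; balance after payment $6,594.20.
Month 2: interest $117.60; balance after payment $5,646.79.
Closed form: n = −ln(1 − rB₀/P)/ln(1+r) = −ln(0.87399)/ln(1.01783) ≈ 7.619, so the balance reaches zero during payment 8.

8 payments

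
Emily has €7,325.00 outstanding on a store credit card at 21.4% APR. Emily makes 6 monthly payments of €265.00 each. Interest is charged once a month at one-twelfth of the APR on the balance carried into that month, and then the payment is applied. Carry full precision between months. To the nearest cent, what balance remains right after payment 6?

Monthly rate r = 21.4%/12 = 1.78333% = 0.0178333.
Each month: B ← B·(1+r) − €265.00.
Month 1: interest €130.63; balance after payment €7,190.63.
Month 2: interest €128.23; balance after payment €7,053.86.
Month 3: interest €125.79; balance after payment €6,914.66.
Month 4: interest €123.31; balance after payment €6,772.97.
Month 5: interest €120.78; balance after payment €6,628.75.
Month 6: interest €118.21; balance after payment €6,481.96.

€6,481.96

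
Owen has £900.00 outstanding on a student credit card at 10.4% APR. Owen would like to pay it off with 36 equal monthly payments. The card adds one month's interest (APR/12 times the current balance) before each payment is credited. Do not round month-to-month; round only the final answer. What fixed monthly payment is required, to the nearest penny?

£29.21

Monthly rate r = 10.4%/12 = 0.866667% = 0.00866667.
Level-payment amortization: P = B₀·r / (1 − (1+r)^(−n)) = 900.00·0.00866667 / (1 − 1.00867^(−36)).
Denominator 1 − (1+r)^(−36) = 0.267033852.
P = 7.8 / 0.267033852 ≈ 29.21.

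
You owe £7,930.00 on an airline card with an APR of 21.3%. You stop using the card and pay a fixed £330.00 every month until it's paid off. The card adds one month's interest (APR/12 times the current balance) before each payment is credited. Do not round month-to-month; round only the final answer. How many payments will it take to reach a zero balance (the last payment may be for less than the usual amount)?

32 months

Monthly rate r = 21.3%/12 = 1.775% = 0.01775.
Recurrence: B ← B·(1+r) − £330.00.
Month 1: interest £140.76; balance after payment £7,740.76.
Month 2: interest £137.40; balance after payment £7,548.16.
Closed form: n = −ln(1 − rB₀/P)/ln(1+r) = −ln(0.57346)/ln(1.01775) ≈ 31.605, so the balance reaches zero during payment 32.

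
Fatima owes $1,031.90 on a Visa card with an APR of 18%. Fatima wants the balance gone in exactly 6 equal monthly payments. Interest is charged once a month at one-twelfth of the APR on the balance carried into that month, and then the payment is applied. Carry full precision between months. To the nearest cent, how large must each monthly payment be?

$181.12

Monthly rate r = 18%/12 = 1.5% = 0.015.
Level-payment amortization: P = B₀·r / (1 − (1+r)^(−n)) = 1031.90·0.015 / (1 − 1.015^(−6)).
Denominator 1 − (1+r)^(−6) = 0.0854578075.
P = 15.4785 / 0.0854578075 ≈ 181.12.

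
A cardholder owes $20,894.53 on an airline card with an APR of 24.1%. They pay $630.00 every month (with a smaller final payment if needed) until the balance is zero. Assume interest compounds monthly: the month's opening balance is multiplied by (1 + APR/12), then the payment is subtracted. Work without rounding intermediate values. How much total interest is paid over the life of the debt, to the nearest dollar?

Monthly rate r = 24.1%/12 = 2.00833% = 0.0200833.
Payoff takes n = ⌈−ln(1 − rB₀/P)/ln(1+r)⌉ = ⌈55.162⌉ = 56 payments; the last is $102.96.
Total paid = 55·$630.00 + $102.96 = $34,752.96.
Total interest = total paid − principal = $34,752.96 − $20,894.53 = $13,858.43.

$13,858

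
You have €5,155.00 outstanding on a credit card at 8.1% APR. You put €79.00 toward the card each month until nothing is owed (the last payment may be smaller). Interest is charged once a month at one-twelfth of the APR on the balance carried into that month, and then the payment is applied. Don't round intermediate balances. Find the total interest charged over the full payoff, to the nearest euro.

Monthly rate r = 8.1%/12 = 0.675% = 0.00675.
Payoff takes n = ⌈−ln(1 − rB₀/P)/ln(1+r)⌉ = ⌈86.310⌉ = 87 payments; the last is €24.58.
Total paid = 86·€79.00 + €24.58 = €6,818.58.
Total interest = total paid − principal = €6,818.58 − €5,155.00 = €1,663.58.

€1,664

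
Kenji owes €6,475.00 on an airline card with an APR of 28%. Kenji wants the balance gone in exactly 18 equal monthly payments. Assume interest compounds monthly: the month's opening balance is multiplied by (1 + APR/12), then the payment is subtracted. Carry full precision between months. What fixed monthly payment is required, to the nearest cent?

€444.66

Monthly rate r = 28%/12 = 2.33333% = 0.0233333.
Level-payment amortization: P = B₀·r / (1 − (1+r)^(−n)) = 6475.00·0.0233333 / (1 − 1.02333^(−18)).
Denominator 1 − (1+r)^(−18) = 0.339775211.
P = 151.083 / 0.339775211 ≈ 444.66.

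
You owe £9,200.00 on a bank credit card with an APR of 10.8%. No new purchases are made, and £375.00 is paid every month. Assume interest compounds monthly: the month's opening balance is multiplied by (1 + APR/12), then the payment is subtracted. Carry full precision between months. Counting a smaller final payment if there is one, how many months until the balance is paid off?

28 months

Monthly rate r = 10.8%/12 = 0.9% = 0.009.
Recurrence: B ← B·(1+r) − £375.00.
Month 1: interest £82.80; balance after payment £8,907.80.
Month 2: interest £80.17; balance after payment £8,612.97.
Closed form: n = −ln(1 − rB₀/P)/ln(1+r) = −ln(0.7792)/ln(1.009) ≈ 27.845, so the balance reaches zero during payment 28.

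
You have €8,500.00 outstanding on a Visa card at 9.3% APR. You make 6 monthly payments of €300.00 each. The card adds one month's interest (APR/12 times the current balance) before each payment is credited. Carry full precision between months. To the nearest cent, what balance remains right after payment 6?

Monthly rate r = 9.3%/12 = 0.775% = 0.00775.
Each month: B ← B·(1+r) − €300.00.
Month 1: interest €65.88; balance after payment €8,265.88.
Month 2: interest €64.06; balance after payment €8,029.94.
Month 3: interest €62.23; balance after payment €7,792.17.
Month 4: interest €60.39; balance after payment €7,552.56.
Month 5: interest €58.53; balance after payment €7,311.09.
Month 6: interest €56.66; balance after payment €7,067.75.

€7,067.75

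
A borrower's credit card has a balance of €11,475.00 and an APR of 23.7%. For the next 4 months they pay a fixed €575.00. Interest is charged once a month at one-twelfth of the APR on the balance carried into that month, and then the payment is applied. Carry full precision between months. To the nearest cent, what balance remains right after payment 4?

€10,039.70

Monthly rate r = 23.7%/12 = 1.975% = 0.01975.
Each month: B ← B·(1+r) − €575.00.
Month 1: interest €226.63; balance after payment €11,126.63.
Month 2: interest €219.75; balance after payment €10,771.38.
Month 3: interest €212.73; balance after payment €10,409.12.
Month 4: interest €205.58; balance after payment €10,039.70.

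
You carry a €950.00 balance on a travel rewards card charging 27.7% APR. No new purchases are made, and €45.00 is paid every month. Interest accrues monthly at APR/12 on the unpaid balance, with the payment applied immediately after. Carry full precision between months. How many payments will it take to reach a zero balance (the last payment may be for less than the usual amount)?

30 months

Monthly rate r = 27.7%/12 = 2.30833% = 0.0230833.
Recurrence: B ← B·(1+r) − €45.00.
Month 1: interest €21.93; balance after payment €926.93.
Month 2: interest €21.40; balance after payment €903.33.
Closed form: n = −ln(1 − rB₀/P)/ln(1+r) = −ln(0.51269)/ln(1.02308) ≈ 29.275, so the balance reaches zero during payment 30.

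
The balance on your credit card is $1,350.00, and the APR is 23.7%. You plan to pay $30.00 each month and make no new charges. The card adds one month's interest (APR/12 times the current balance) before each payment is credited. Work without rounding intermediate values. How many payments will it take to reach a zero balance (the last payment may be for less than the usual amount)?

Monthly rate r = 23.7%/12 = 1.975% = 0.01975.
Recurrence: B ← B·(1+r) − $30.00.
Month 1: interest $26.66; balance after payment $1,346.66.
Month 2: interest $26.60; balance after payment $1,343.26.
Closed form: n = −ln(1 − rB₀/P)/ln(1+r) = −ln(0.11125)/ln(1.01975) ≈ 112.283, so the balance reaches zero during payment 113.

113 payments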